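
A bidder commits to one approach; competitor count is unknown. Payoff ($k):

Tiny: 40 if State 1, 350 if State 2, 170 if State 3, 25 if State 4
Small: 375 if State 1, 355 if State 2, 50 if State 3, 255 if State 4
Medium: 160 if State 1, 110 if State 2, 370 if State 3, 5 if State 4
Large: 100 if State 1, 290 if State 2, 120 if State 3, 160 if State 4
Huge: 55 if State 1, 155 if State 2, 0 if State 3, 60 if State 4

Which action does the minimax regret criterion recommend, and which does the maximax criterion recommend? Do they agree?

minimax regret → Medium; maximax → Small (disagree)

Column bests: State 1=375, State 2=355, State 3=370, State 4=255.
Tiny regrets: 335, 5, 200, 230 → max 335
Small regrets: 0, 0, 320, 0 → max 320
Medium regrets: 215, 245, 0, 250 → max 250
Large regrets: 275, 65, 250, 95 → max 275
Huge regrets: 320, 200, 370, 195 → max 370
Smallest max regret = 250 → Medium.
Row maxima: Tiny=350, Small=375, Medium=370, Large=290, Huge=155
Best best-case = 375 → Small.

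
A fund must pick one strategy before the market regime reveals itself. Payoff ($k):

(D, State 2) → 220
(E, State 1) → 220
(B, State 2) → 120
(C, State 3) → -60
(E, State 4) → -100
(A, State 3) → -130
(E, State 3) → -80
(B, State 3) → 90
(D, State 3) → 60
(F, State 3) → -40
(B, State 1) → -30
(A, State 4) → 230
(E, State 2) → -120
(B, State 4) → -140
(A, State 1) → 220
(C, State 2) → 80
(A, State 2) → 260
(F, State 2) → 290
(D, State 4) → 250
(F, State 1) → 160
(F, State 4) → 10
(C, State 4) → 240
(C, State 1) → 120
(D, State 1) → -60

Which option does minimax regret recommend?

C

Column bests: State 1=220, State 2=290, State 3=90, State 4=250.
A regrets: 0, 30, 220, 20 → max 220
B regrets: 250, 170, 0, 390 → max 390
C regrets: 100, 210, 150, 10 → max 210
D regrets: 280, 70, 30, 0 → max 280
E regrets: 0, 410, 170, 350 → max 410
F regrets: 60, 0, 130, 240 → max 240
Smallest max regret = 210 → C.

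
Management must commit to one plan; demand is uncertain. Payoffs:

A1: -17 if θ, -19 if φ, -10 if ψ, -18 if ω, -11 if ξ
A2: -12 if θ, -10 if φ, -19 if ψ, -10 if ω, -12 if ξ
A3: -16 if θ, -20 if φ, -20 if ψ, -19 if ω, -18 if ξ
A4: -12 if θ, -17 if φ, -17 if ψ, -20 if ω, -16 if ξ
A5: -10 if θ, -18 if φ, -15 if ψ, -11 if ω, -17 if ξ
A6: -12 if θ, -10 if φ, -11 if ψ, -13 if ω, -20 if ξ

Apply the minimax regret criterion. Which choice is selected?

A5

Column bests: θ=-10, φ=-10, ψ=-10, ω=-10, ξ=-11.
A1 regrets: 7, 9, 0, 8, 0 → max 9
A2 regrets: 2, 0, 9, 0, 1 → max 9
A3 regrets: 6, 10, 10, 9, 7 → max 10
A4 regrets: 2, 7, 7, 10, 5 → max 10
A5 regrets: 0, 8, 5, 1, 6 → max 8
A6 regrets: 2, 0, 1, 3, 9 → max 9
Smallest max regret = 8 → A5.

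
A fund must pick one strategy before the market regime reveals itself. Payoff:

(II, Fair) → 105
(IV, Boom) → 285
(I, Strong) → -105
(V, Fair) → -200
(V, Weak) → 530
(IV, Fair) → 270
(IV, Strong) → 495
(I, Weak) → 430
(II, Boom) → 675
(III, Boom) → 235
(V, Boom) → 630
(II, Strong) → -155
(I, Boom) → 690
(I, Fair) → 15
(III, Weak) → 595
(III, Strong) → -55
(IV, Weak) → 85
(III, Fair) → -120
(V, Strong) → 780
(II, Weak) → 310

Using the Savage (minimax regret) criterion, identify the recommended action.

V

Column bests: Weak=595, Fair=270, Strong=780, Boom=690.
I regrets: 165, 255, 885, 0 → max 885
II regrets: 285, 165, 935, 15 → max 935
III regrets: 0, 390, 835, 455 → max 835
IV regrets: 510, 0, 285, 405 → max 510
V regrets: 65, 470, 0, 60 → max 470
Smallest max regret = 470 → V.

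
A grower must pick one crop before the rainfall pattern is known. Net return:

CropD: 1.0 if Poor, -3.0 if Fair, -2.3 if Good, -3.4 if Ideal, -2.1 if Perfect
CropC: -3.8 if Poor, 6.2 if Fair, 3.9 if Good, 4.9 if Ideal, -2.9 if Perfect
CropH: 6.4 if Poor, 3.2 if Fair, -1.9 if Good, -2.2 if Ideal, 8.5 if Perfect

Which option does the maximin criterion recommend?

CropH

Row minima: CropD=-3.4, CropC=-3.8, CropH=-2.2
Best worst-case = -2.2 → CropH.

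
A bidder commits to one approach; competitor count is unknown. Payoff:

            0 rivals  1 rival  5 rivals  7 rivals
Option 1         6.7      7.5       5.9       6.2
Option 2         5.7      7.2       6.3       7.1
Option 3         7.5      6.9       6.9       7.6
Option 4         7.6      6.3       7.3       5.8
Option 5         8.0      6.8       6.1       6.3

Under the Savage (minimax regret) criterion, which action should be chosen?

Column bests: 0 rivals=8.0, 1 rival=7.5, 5 rivals=7.3, 7 rivals=7.6.
Option 1 regrets: 1.3, 0.0, 1.4, 1.4 → max 1.4
Option 2 regrets: 2.3, 0.3, 1.0, 0.5 → max 2.3
Option 3 regrets: 0.5, 0.6, 0.4, 0.0 → max 0.6
Option 4 regrets: 0.4, 1.2, 0.0, 1.8 → max 1.8
Option 5 regrets: 0.0, 0.7, 1.2, 1.3 → max 1.3
Smallest max regret = 0.6 → Option 3.

Option 3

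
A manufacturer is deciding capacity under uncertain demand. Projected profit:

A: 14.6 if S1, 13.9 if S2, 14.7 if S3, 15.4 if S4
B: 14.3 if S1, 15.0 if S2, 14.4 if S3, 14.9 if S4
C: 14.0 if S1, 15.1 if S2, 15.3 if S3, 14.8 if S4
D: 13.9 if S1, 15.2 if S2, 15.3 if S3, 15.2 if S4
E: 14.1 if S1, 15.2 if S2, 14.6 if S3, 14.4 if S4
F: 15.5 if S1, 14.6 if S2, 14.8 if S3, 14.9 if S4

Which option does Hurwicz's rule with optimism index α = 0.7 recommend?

A: 0.7·15.4 + 0.3·13.9 = 14.95
B: 0.7·15.0 + 0.3·14.3 = 14.79
C: 0.7·15.3 + 0.3·14.0 = 14.91
D: 0.7·15.3 + 0.3·13.9 = 14.88
E: 0.7·15.2 + 0.3·14.1 = 14.87
F: 0.7·15.5 + 0.3·14.6 = 15.23
Highest Hurwicz score = 15.23 → F.

F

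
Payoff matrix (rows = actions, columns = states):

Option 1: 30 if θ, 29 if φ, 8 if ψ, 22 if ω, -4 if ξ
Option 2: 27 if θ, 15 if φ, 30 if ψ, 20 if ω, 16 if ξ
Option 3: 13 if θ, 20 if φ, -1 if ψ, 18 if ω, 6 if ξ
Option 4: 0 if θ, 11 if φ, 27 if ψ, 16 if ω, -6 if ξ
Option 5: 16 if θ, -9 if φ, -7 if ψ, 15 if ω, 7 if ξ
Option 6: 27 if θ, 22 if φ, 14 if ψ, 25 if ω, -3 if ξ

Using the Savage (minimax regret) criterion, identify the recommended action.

Column bests: θ=30, φ=29, ψ=30, ω=25, ξ=16.
Option 1 regrets: 0, 0, 22, 3, 20 → max 22
Option 2 regrets: 3, 14, 0, 5, 0 → max 14
Option 3 regrets: 17, 9, 31, 7, 10 → max 31
Option 4 regrets: 30, 18, 3, 9, 22 → max 30
Option 5 regrets: 14, 38, 37, 10, 9 → max 38
Option 6 regrets: 3, 7, 16, 0, 19 → max 19
Smallest max regret = 14 → Option 2.

Option 2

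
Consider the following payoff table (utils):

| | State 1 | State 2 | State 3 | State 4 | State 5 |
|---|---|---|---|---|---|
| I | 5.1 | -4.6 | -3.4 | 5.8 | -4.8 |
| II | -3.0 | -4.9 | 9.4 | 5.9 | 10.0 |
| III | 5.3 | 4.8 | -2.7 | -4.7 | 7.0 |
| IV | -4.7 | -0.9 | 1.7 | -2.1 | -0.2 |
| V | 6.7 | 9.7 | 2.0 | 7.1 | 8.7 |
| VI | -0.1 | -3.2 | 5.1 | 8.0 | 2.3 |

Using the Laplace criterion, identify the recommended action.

Row averages: I=-0.38, II=3.48, III=1.94, IV=-1.24, V=6.84, VI=2.42
Highest average = 6.84 → V.

V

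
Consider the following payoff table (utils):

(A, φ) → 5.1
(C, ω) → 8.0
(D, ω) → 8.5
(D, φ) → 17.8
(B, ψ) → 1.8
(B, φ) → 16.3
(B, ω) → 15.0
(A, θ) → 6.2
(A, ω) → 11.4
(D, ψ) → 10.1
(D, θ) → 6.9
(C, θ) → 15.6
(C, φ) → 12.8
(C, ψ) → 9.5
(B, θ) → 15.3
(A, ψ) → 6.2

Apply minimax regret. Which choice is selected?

C

Column bests: θ=15.6, φ=17.8, ψ=10.1, ω=15.0.
A regrets: 9.4, 12.7, 3.9, 3.6 → max 12.7
B regrets: 0.3, 1.5, 8.3, 0.0 → max 8.3
C regrets: 0.0, 5.0, 0.6, 7.0 → max 7.0
D regrets: 8.7, 0.0, 0.0, 6.5 → max 8.7
Smallest max regret = 7.0 → C.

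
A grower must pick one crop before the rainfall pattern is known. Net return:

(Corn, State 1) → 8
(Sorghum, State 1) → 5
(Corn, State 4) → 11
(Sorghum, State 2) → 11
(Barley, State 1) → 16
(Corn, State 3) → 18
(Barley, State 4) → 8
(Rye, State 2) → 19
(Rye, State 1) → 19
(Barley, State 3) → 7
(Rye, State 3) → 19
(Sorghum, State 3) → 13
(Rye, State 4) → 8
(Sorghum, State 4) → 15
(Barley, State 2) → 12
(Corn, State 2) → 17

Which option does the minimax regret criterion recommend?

Column bests: State 1=19, State 2=19, State 3=19, State 4=15.
Rye regrets: 0, 0, 0, 7 → max 7
Corn regrets: 11, 2, 1, 4 → max 11
Barley regrets: 3, 7, 12, 7 → max 12
Sorghum regrets: 14, 8, 6, 0 → max 14
Smallest max regret = 7 → Rye.

Rye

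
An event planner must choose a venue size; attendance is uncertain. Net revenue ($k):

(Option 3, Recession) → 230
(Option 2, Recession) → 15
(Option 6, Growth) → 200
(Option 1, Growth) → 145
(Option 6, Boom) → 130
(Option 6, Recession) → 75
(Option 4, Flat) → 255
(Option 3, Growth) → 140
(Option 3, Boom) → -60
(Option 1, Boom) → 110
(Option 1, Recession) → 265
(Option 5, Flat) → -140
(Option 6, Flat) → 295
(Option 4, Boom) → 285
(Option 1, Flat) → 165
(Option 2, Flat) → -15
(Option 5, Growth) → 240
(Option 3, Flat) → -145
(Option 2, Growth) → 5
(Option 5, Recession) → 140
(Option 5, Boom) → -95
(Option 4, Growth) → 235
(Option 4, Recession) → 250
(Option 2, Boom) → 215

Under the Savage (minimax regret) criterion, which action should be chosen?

Column bests: Recession=265, Flat=295, Growth=240, Boom=285.
Option 1 regrets: 0, 130, 95, 175 → max 175
Option 2 regrets: 250, 310, 235, 70 → max 310
Option 3 regrets: 35, 440, 100, 345 → max 440
Option 4 regrets: 15, 40, 5, 0 → max 40
Option 5 regrets: 125, 435, 0, 380 → max 435
Option 6 regrets: 190, 0, 40, 155 → max 190
Smallest max regret = 40 → Option 4.

Option 4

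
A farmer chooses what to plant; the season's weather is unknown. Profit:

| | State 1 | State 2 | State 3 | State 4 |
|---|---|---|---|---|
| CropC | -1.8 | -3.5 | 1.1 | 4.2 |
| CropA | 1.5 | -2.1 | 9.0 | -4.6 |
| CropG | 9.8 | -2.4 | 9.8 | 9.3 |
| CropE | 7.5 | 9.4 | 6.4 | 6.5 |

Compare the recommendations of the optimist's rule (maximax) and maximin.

Row maxima: CropC=4.2, CropA=9.0, CropG=9.8, CropE=9.4
Best best-case = 9.8 → CropG.
Row minima: CropC=-3.5, CropA=-4.6, CropG=-2.4, CropE=6.4
Best worst-case = 6.4 → CropE.

maximax → CropG; maximin → CropE (disagree)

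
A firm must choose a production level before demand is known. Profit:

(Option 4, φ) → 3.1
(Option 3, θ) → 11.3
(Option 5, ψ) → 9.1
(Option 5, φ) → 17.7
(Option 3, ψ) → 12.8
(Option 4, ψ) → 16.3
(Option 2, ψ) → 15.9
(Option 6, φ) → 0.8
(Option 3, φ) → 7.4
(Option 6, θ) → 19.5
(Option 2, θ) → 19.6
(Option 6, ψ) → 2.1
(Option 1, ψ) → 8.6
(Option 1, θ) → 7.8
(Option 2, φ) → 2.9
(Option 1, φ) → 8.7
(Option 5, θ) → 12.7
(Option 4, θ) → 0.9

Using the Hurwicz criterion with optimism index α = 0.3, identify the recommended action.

Option 5

Option 1: 0.3·8.7 + 0.7·7.8 = 8.07
Option 2: 0.3·19.6 + 0.7·2.9 = 7.91
Option 3: 0.3·12.8 + 0.7·7.4 = 9.02
Option 4: 0.3·16.3 + 0.7·0.9 = 5.52
Option 5: 0.3·17.7 + 0.7·9.1 = 11.68
Option 6: 0.3·19.5 + 0.7·0.8 = 6.41
Highest Hurwicz score = 11.68 → Option 5.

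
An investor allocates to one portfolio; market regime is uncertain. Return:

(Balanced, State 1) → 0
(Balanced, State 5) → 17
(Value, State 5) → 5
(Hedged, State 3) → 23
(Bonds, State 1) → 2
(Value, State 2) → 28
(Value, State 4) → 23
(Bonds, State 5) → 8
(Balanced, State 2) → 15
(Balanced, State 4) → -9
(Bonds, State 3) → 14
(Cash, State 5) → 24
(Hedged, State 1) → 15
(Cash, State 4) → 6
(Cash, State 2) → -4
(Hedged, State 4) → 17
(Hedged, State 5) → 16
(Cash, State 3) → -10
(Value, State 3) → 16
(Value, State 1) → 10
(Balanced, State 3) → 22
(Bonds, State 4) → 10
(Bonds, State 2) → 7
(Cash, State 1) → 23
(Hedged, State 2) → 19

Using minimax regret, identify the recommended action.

Hedged

Column bests: State 1=23, State 2=28, State 3=23, State 4=23, State 5=24.
Value regrets: 13, 0, 7, 0, 19 → max 19
Hedged regrets: 8, 9, 0, 6, 8 → max 9
Cash regrets: 0, 32, 33, 17, 0 → max 33
Balanced regrets: 23, 13, 1, 32, 7 → max 32
Bonds regrets: 21, 21, 9, 13, 16 → max 21
Smallest max regret = 9 → Hedged.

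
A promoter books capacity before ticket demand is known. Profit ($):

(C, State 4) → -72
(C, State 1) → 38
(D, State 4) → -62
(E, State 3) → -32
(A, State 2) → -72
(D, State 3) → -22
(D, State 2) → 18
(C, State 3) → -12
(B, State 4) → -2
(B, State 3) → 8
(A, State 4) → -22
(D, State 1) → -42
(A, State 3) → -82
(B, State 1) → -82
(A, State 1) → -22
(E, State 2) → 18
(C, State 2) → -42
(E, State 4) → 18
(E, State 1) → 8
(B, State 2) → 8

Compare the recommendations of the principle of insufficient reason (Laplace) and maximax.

Row averages: A=-49.5, B=-17, C=-22, D=-27, E=3
Highest average = 3 → E.
Row maxima: A=-22, B=8, C=38, D=18, E=18
Best best-case = 38 → C.

laplace → E; maximax → C (disagree)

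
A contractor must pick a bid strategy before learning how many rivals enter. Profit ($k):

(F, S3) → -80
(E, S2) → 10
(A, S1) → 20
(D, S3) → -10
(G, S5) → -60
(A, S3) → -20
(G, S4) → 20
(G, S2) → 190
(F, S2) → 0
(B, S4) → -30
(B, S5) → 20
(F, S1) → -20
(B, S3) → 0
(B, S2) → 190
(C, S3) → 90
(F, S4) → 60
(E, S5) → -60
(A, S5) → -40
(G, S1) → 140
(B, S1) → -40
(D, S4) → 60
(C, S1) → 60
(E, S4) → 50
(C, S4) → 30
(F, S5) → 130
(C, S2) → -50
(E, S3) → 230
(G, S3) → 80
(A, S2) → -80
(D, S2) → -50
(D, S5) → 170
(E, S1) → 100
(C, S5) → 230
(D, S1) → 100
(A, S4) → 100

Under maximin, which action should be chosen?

Row minima: A=-80, B=-40, C=-50, D=-50, E=-60, F=-80, G=-60
Best worst-case = -40 → B.

B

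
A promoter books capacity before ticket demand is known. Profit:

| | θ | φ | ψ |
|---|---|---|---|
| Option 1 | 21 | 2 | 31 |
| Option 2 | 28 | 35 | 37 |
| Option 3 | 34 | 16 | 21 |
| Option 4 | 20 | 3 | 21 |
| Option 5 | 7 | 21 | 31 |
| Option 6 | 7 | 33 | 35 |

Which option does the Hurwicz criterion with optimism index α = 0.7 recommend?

Option 1: 0.7·31 + 0.3·2 = 22.3
Option 2: 0.7·37 + 0.3·28 = 34.3
Option 3: 0.7·34 + 0.3·16 = 28.6
Option 4: 0.7·21 + 0.3·3 = 15.6
Option 5: 0.7·31 + 0.3·7 = 23.8
Option 6: 0.7·35 + 0.3·7 = 26.6
Highest Hurwicz score = 34.3 → Option 2.

Option 2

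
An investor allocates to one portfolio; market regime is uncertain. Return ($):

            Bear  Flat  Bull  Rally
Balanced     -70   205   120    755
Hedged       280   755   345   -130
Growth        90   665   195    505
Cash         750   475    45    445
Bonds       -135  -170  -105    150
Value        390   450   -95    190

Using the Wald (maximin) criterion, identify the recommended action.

Growth

Row minima: Balanced=-70, Hedged=-130, Growth=90, Cash=45, Bonds=-170, Value=-95
Best worst-case = 90 → Growth.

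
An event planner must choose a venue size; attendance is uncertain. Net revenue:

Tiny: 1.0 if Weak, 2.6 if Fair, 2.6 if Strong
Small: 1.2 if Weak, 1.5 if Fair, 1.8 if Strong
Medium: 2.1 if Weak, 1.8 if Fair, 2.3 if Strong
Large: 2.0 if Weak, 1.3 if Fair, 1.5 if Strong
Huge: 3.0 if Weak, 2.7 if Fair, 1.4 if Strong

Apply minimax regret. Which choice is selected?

Column bests: Weak=3.0, Fair=2.7, Strong=2.6.
Tiny regrets: 2.0, 0.1, 0.0 → max 2.0
Small regrets: 1.8, 1.2, 0.8 → max 1.8
Medium regrets: 0.9, 0.9, 0.3 → max 0.9
Large regrets: 1.0, 1.4, 1.1 → max 1.4
Huge regrets: 0.0, 0.0, 1.2 → max 1.2
Smallest max regret = 0.9 → Medium.

Medium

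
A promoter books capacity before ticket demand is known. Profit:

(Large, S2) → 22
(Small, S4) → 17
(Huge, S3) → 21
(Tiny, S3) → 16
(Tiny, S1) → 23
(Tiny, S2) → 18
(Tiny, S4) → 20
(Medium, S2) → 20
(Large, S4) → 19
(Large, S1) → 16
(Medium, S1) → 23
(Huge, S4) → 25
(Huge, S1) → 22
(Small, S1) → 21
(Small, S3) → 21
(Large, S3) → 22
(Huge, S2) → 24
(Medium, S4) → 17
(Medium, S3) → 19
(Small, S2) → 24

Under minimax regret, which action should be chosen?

Huge

Column bests: S1=23, S2=24, S3=22, S4=25.
Tiny regrets: 0, 6, 6, 5 → max 6
Small regrets: 2, 0, 1, 8 → max 8
Medium regrets: 0, 4, 3, 8 → max 8
Large regrets: 7, 2, 0, 6 → max 7
Huge regrets: 1, 0, 1, 0 → max 1
Smallest max regret = 1 → Huge.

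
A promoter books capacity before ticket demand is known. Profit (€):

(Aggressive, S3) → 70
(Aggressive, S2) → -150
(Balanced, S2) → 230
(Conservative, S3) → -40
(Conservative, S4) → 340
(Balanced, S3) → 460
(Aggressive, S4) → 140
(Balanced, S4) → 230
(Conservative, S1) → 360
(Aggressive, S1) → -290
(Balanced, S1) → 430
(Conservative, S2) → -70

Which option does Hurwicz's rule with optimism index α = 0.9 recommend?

Conservative: 0.9·360 + 0.1·(-70) = 317
Balanced: 0.9·460 + 0.1·230 = 437
Aggressive: 0.9·140 + 0.1·(-290) = 97
Highest Hurwicz score = 437 → Balanced.

Balanced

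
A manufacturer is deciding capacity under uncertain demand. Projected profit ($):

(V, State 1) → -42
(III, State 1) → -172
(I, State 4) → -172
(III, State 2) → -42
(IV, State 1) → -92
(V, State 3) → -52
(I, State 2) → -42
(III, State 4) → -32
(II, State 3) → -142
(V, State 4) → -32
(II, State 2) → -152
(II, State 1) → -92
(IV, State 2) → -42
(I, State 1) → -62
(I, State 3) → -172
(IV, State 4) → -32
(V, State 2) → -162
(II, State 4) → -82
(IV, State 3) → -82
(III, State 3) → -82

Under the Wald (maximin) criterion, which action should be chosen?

IV

Row minima: I=-172, II=-152, III=-172, IV=-92, V=-162
Best worst-case = -92 → IV.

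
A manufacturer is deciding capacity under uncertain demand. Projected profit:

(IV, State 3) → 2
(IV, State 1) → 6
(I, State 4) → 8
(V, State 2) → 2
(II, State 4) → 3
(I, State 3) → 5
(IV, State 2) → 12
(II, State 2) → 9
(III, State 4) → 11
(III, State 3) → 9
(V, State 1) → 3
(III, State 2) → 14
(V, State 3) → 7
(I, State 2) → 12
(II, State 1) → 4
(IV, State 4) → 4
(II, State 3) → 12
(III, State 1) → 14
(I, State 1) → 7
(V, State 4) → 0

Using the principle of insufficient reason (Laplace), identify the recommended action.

III

Row averages: I=8, II=7, III=12, IV=6, V=3
Highest average = 12 → III.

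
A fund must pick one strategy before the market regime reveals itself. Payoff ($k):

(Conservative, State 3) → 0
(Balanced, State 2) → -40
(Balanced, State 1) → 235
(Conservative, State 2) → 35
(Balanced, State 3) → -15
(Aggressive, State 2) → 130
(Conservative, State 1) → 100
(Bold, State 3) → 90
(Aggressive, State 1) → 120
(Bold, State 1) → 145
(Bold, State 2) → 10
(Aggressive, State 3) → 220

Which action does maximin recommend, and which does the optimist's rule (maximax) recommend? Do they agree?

Row minima: Conservative=0, Balanced=-40, Aggressive=120, Bold=10
Best worst-case = 120 → Aggressive.
Row maxima: Conservative=100, Balanced=235, Aggressive=220, Bold=145
Best best-case = 235 → Balanced.

maximin → Aggressive; maximax → Balanced (disagree)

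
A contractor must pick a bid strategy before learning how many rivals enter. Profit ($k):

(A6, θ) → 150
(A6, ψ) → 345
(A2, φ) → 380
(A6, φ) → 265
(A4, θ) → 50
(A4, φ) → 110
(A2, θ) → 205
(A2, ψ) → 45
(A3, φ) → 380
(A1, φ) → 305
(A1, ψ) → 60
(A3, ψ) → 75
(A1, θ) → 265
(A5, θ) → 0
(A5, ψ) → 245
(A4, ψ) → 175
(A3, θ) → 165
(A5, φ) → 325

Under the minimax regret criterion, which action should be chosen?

Column bests: θ=265, φ=380, ψ=345.
A1 regrets: 0, 75, 285 → max 285
A2 regrets: 60, 0, 300 → max 300
A3 regrets: 100, 0, 270 → max 270
A4 regrets: 215, 270, 170 → max 270
A5 regrets: 265, 55, 100 → max 265
A6 regrets: 115, 115, 0 → max 115
Smallest max regret = 115 → A6.

A6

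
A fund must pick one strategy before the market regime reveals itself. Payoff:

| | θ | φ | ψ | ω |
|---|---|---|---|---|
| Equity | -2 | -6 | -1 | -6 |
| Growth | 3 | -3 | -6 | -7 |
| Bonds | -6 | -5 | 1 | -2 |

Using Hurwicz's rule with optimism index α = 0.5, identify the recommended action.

Growth

Equity: 0.5·(-1) + 0.5·(-6) = -3.5
Growth: 0.5·3 + 0.5·(-7) = -2
Bonds: 0.5·1 + 0.5·(-6) = -2.5
Highest Hurwicz score = -2 → Growth.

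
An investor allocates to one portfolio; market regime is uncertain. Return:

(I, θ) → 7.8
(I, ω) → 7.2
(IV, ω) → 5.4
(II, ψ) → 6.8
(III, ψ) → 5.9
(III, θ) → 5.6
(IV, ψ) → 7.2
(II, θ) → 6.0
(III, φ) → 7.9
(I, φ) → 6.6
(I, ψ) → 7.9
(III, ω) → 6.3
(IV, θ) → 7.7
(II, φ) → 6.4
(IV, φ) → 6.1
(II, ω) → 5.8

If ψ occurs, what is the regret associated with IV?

Best payoff under ψ is 7.9.
Regret = 7.9 − 7.2 = 0.7.

0.7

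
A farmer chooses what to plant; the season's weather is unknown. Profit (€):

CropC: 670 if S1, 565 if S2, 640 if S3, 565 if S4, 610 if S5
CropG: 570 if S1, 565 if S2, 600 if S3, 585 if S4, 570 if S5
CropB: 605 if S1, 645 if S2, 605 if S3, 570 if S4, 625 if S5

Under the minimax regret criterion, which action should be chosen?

CropB

Column bests: S1=670, S2=645, S3=640, S4=585, S5=625.
CropC regrets: 0, 80, 0, 20, 15 → max 80
CropG regrets: 100, 80, 40, 0, 55 → max 100
CropB regrets: 65, 0, 35, 15, 0 → max 65
Smallest max regret = 65 → CropB.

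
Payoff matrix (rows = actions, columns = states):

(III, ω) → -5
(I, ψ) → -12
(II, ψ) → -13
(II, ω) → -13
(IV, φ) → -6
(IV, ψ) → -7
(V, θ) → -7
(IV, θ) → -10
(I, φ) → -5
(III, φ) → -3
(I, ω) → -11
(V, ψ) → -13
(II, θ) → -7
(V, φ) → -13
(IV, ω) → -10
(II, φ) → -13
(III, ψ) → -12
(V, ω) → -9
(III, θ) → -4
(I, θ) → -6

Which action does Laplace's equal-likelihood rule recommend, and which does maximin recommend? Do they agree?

Row averages: I=-8.5, II=-11.5, III=-6, IV=-8.25, V=-10.5
Highest average = -6 → III.
Row minima: I=-12, II=-13, III=-12, IV=-10, V=-13
Best worst-case = -10 → IV.

laplace → III; maximin → IV (disagree)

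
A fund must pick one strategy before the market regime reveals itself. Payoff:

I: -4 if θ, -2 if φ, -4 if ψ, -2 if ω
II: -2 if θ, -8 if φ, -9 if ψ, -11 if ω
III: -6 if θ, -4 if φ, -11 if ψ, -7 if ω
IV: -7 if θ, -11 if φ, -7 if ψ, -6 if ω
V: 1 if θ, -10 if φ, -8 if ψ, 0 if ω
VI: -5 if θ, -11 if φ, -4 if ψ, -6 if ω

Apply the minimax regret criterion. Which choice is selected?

I

Column bests: θ=1, φ=-2, ψ=-4, ω=0.
I regrets: 5, 0, 0, 2 → max 5
II regrets: 3, 6, 5, 11 → max 11
III regrets: 7, 2, 7, 7 → max 7
IV regrets: 8, 9, 3, 6 → max 9
V regrets: 0, 8, 4, 0 → max 8
VI regrets: 6, 9, 0, 6 → max 9
Smallest max regret = 5 → I.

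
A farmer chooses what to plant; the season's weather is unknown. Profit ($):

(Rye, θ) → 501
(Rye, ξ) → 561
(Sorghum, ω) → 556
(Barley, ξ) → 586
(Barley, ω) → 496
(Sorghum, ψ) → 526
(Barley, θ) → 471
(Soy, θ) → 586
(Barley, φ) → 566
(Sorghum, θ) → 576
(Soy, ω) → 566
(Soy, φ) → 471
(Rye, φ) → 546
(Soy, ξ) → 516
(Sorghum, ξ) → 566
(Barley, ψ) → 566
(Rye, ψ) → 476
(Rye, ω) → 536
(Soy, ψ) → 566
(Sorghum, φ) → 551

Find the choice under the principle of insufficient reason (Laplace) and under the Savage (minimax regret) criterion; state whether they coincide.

Row averages: Barley=537, Rye=524, Soy=541, Sorghum=555
Highest average = 555 → Sorghum.
Column bests: θ=586, φ=566, ψ=566, ω=566, ξ=586.
Barley regrets: 115, 0, 0, 70, 0 → max 115
Rye regrets: 85, 20, 90, 30, 25 → max 90
Soy regrets: 0, 95, 0, 0, 70 → max 95
Sorghum regrets: 10, 15, 40, 10, 20 → max 40
Smallest max regret = 40 → Sorghum.

laplace → Sorghum; minimax regret → Sorghum (agree)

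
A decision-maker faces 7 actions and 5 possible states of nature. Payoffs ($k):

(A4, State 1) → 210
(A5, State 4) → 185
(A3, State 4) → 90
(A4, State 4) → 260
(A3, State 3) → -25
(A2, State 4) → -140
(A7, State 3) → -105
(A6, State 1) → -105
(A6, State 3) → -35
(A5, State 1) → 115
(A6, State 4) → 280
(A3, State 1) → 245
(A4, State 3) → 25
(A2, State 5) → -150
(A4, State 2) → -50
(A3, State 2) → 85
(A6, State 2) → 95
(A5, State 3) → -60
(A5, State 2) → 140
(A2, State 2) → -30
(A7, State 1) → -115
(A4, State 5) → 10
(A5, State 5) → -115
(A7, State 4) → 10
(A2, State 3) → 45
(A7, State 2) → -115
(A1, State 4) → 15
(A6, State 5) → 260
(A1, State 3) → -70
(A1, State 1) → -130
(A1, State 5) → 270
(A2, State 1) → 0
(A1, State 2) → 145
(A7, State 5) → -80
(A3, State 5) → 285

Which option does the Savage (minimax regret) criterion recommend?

A3

Column bests: State 1=245, State 2=145, State 3=45, State 4=280, State 5=285.
A1 regrets: 375, 0, 115, 265, 15 → max 375
A2 regrets: 245, 175, 0, 420, 435 → max 435
A3 regrets: 0, 60, 70, 190, 0 → max 190
A4 regrets: 35, 195, 20, 20, 275 → max 275
A5 regrets: 130, 5, 105, 95, 400 → max 400
A6 regrets: 350, 50, 80, 0, 25 → max 350
A7 regrets: 360, 260, 150, 270, 365 → max 365
Smallest max regret = 190 → A3.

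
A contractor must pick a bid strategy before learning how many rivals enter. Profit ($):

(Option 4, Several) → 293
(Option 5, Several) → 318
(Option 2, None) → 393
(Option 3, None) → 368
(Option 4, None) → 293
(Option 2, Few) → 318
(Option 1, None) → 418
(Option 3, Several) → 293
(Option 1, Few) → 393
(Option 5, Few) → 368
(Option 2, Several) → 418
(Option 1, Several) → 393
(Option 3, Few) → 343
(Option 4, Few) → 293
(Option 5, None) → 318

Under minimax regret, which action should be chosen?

Column bests: None=418, Few=393, Several=418.
Option 1 regrets: 0, 0, 25 → max 25
Option 2 regrets: 25, 75, 0 → max 75
Option 3 regrets: 50, 50, 125 → max 125
Option 4 regrets: 125, 100, 125 → max 125
Option 5 regrets: 100, 25, 100 → max 100
Smallest max regret = 25 → Option 1.

Option 1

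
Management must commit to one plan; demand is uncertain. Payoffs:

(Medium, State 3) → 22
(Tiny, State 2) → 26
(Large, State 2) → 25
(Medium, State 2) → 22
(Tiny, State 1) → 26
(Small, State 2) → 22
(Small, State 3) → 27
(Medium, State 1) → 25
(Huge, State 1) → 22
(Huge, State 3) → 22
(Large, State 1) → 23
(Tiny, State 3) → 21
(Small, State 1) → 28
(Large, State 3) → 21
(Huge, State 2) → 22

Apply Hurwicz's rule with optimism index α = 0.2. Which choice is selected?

Tiny: 0.2·26 + 0.8·21 = 22
Small: 0.2·28 + 0.8·22 = 23.2
Medium: 0.2·25 + 0.8·22 = 22.6
Large: 0.2·25 + 0.8·21 = 21.8
Huge: 0.2·22 + 0.8·22 = 22
Highest Hurwicz score = 23.2 → Small.

Small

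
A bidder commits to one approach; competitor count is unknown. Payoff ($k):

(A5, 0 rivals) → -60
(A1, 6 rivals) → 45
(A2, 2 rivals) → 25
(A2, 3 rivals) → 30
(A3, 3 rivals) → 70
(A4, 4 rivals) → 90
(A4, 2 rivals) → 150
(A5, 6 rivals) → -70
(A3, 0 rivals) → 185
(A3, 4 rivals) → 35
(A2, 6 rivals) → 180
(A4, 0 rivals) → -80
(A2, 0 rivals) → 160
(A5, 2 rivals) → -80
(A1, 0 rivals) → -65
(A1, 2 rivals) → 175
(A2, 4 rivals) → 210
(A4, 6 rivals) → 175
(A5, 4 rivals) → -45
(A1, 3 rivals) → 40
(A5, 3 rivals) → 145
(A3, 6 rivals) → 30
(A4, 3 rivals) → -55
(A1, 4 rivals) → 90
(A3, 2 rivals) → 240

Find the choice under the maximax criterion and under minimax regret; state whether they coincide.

maximax → A3; minimax regret → A3 (agree)

Row maxima: A1=175, A2=210, A3=240, A4=175, A5=145
Best best-case = 240 → A3.
Column bests: 0 rivals=185, 2 rivals=240, 3 rivals=145, 4 rivals=210, 6 rivals=180.
A1 regrets: 250, 65, 105, 120, 135 → max 250
A2 regrets: 25, 215, 115, 0, 0 → max 215
A3 regrets: 0, 0, 75, 175, 150 → max 175
A4 regrets: 265, 90, 200, 120, 5 → max 265
A5 regrets: 245, 320, 0, 255, 250 → max 320
Smallest max regret = 175 → A3.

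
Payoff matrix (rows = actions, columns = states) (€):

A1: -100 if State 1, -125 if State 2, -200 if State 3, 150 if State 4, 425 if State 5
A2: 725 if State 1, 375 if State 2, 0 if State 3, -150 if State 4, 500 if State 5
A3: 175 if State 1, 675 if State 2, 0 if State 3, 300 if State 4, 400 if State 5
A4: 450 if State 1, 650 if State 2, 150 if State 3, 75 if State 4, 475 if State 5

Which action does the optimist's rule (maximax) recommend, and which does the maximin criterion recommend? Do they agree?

maximax → A2; maximin → A4 (disagree)

Row maxima: A1=425, A2=725, A3=675, A4=650
Best best-case = 725 → A2.
Row minima: A1=-200, A2=-150, A3=0, A4=75
Best worst-case = 75 → A4.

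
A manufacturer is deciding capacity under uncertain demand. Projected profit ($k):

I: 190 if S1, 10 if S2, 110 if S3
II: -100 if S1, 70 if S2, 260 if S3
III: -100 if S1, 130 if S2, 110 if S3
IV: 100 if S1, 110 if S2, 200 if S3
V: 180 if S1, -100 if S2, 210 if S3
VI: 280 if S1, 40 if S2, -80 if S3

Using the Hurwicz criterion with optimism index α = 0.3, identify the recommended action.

IV

I: 0.3·190 + 0.7·10 = 64
II: 0.3·260 + 0.7·(-100) = 8
III: 0.3·130 + 0.7·(-100) = -31
IV: 0.3·200 + 0.7·100 = 130
V: 0.3·210 + 0.7·(-100) = -7
VI: 0.3·280 + 0.7·(-80) = 28
Highest Hurwicz score = 130 → IV.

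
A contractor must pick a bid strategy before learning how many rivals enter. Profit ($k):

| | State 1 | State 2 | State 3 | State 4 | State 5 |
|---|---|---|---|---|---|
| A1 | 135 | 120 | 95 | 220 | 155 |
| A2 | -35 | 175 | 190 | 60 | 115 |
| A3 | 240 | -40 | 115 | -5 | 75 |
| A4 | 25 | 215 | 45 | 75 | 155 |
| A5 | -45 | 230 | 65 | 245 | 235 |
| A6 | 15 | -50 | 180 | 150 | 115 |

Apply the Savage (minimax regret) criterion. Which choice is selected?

Column bests: State 1=240, State 2=230, State 3=190, State 4=245, State 5=235.
A1 regrets: 105, 110, 95, 25, 80 → max 110
A2 regrets: 275, 55, 0, 185, 120 → max 275
A3 regrets: 0, 270, 75, 250, 160 → max 270
A4 regrets: 215, 15, 145, 170, 80 → max 215
A5 regrets: 285, 0, 125, 0, 0 → max 285
A6 regrets: 225, 280, 10, 95, 120 → max 280
Smallest max regret = 110 → A1.

A1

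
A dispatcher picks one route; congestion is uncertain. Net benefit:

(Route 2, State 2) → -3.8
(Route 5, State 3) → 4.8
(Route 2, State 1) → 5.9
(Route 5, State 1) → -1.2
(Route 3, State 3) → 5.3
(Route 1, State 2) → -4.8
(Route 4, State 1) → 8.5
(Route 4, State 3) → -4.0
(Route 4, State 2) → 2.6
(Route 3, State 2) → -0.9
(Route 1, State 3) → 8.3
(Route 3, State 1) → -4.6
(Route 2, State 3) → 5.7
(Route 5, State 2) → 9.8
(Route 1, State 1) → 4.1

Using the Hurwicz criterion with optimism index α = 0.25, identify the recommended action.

Route 5

Route 1: 0.25·8.3 + 0.75·(-4.8) = -1.525
Route 2: 0.25·5.9 + 0.75·(-3.8) = -1.375
Route 3: 0.25·5.3 + 0.75·(-4.6) = -2.125
Route 4: 0.25·8.5 + 0.75·(-4.0) = -0.875
Route 5: 0.25·9.8 + 0.75·(-1.2) = 1.55
Highest Hurwicz score = 1.55 → Route 5.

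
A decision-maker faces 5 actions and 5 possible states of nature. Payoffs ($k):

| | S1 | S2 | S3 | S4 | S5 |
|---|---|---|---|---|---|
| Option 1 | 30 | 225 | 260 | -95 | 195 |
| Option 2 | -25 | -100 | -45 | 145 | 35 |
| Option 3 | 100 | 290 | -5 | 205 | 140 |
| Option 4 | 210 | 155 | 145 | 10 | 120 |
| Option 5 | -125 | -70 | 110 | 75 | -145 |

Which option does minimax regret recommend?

Option 4

Column bests: S1=210, S2=290, S3=260, S4=205, S5=195.
Option 1 regrets: 180, 65, 0, 300, 0 → max 300
Option 2 regrets: 235, 390, 305, 60, 160 → max 390
Option 3 regrets: 110, 0, 265, 0, 55 → max 265
Option 4 regrets: 0, 135, 115, 195, 75 → max 195
Option 5 regrets: 335, 360, 150, 130, 340 → max 360
Smallest max regret = 195 → Option 4.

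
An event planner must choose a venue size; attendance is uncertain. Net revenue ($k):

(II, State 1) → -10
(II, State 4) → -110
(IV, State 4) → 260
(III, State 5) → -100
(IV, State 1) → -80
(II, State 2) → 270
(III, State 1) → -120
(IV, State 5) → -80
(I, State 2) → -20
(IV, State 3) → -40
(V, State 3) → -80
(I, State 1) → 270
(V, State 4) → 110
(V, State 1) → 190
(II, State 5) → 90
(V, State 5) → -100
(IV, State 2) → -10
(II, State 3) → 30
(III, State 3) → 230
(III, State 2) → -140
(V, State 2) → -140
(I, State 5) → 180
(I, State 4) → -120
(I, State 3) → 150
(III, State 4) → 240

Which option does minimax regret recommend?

IV

Column bests: State 1=270, State 2=270, State 3=230, State 4=260, State 5=180.
I regrets: 0, 290, 80, 380, 0 → max 380
II regrets: 280, 0, 200, 370, 90 → max 370
III regrets: 390, 410, 0, 20, 280 → max 410
IV regrets: 350, 280, 270, 0, 260 → max 350
V regrets: 80, 410, 310, 150, 280 → max 410
Smallest max regret = 350 → IV.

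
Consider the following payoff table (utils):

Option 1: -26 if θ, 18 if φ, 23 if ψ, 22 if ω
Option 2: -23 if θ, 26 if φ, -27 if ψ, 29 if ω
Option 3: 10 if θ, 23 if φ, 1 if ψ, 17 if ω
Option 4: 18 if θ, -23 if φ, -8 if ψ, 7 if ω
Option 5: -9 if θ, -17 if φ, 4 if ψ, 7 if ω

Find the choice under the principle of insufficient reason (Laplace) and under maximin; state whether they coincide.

Row averages: Option 1=9.25, Option 2=1.25, Option 3=12.75, Option 4=-1.5, Option 5=-3.75
Highest average = 12.75 → Option 3.
Row minima: Option 1=-26, Option 2=-27, Option 3=1, Option 4=-23, Option 5=-17
Best worst-case = 1 → Option 3.

laplace → Option 3; maximin → Option 3 (agree)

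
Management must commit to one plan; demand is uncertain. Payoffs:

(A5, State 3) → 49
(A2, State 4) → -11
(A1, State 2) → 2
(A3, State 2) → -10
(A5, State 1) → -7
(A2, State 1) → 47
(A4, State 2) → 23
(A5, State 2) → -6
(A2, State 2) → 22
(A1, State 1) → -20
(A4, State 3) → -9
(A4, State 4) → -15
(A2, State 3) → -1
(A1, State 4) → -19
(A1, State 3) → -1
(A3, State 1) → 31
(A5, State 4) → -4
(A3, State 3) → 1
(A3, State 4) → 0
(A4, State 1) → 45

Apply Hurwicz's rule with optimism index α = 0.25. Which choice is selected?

A1: 0.25·2 + 0.75·(-20) = -14.5
A2: 0.25·47 + 0.75·(-11) = 3.5
A3: 0.25·31 + 0.75·(-10) = 0.25
A4: 0.25·45 + 0.75·(-15) = 0
A5: 0.25·49 + 0.75·(-7) = 7
Highest Hurwicz score = 7 → A5.

A5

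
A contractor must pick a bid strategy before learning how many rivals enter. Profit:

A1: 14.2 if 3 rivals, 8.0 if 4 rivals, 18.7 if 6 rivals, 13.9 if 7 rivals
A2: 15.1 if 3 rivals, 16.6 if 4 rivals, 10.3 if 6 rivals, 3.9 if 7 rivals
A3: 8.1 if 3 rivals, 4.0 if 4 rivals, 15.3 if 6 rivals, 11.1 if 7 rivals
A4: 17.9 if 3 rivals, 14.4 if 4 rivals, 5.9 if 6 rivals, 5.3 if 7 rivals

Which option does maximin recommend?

Row minima: A1=8.0, A2=3.9, A3=4.0, A4=5.3
Best worst-case = 8.0 → A1.

A1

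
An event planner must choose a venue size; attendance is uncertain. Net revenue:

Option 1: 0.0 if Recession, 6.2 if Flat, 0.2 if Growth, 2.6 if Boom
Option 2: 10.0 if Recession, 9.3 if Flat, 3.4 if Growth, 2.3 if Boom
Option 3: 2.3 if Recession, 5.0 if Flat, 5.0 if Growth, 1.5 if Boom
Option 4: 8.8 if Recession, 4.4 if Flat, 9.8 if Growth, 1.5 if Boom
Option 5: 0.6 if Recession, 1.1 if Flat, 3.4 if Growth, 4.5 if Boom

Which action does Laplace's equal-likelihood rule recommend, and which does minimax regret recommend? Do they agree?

laplace → Option 2; minimax regret → Option 4 (disagree)

Row averages: Option 1=2.25, Option 2=6.25, Option 3=3.45, Option 4=6.125, Option 5=2.4
Highest average = 6.25 → Option 2.
Column bests: Recession=10.0, Flat=9.3, Growth=9.8, Boom=4.5.
Option 1 regrets: 10.0, 3.1, 9.6, 1.9 → max 10.0
Option 2 regrets: 0.0, 0.0, 6.4, 2.2 → max 6.4
Option 3 regrets: 7.7, 4.3, 4.8, 3.0 → max 7.7
Option 4 regrets: 1.2, 4.9, 0.0, 3.0 → max 4.9
Option 5 regrets: 9.4, 8.2, 6.4, 0.0 → max 9.4
Smallest max regret = 4.9 → Option 4.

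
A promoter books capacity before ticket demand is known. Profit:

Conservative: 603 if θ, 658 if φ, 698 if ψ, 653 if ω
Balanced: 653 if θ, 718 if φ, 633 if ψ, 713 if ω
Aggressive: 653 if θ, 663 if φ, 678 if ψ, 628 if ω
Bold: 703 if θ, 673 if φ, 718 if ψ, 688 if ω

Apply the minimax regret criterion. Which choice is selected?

Bold

Column bests: θ=703, φ=718, ψ=718, ω=713.
Conservative regrets: 100, 60, 20, 60 → max 100
Balanced regrets: 50, 0, 85, 0 → max 85
Aggressive regrets: 50, 55, 40, 85 → max 85
Bold regrets: 0, 45, 0, 25 → max 45
Smallest max regret = 45 → Bold.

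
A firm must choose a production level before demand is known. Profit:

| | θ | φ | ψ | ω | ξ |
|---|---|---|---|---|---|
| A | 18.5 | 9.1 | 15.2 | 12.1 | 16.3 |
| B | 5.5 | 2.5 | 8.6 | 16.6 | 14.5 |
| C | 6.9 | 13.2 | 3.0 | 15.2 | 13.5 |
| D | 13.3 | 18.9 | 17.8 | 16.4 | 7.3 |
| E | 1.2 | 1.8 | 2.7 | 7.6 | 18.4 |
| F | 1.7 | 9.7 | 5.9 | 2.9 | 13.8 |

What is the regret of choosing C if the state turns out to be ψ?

14.8

Best payoff under ψ is 17.8.
Regret = 17.8 − 3.0 = 14.8.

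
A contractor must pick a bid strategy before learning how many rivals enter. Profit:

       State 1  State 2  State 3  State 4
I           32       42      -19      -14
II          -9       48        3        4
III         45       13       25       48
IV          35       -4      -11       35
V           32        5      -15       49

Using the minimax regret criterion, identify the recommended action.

III

Column bests: State 1=45, State 2=48, State 3=25, State 4=49.
I regrets: 13, 6, 44, 63 → max 63
II regrets: 54, 0, 22, 45 → max 54
III regrets: 0, 35, 0, 1 → max 35
IV regrets: 10, 52, 36, 14 → max 52
V regrets: 13, 43, 40, 0 → max 43
Smallest max regret = 35 → III.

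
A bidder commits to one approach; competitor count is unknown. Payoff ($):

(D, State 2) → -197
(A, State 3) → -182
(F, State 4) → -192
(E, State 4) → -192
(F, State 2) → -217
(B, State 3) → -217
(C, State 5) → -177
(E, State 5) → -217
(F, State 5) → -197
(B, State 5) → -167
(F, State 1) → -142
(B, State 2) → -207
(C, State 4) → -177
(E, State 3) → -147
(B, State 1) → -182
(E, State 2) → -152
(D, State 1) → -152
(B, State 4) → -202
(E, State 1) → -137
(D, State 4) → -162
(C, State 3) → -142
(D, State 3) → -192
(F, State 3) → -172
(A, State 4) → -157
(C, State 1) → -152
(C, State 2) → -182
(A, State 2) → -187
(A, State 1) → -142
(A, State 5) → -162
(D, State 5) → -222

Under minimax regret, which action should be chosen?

C

Column bests: State 1=-137, State 2=-152, State 3=-142, State 4=-157, State 5=-162.
A regrets: 5, 35, 40, 0, 0 → max 40
B regrets: 45, 55, 75, 45, 5 → max 75
C regrets: 15, 30, 0, 20, 15 → max 30
D regrets: 15, 45, 50, 5, 60 → max 60
E regrets: 0, 0, 5, 35, 55 → max 55
F regrets: 5, 65, 30, 35, 35 → max 65
Smallest max regret = 30 → C.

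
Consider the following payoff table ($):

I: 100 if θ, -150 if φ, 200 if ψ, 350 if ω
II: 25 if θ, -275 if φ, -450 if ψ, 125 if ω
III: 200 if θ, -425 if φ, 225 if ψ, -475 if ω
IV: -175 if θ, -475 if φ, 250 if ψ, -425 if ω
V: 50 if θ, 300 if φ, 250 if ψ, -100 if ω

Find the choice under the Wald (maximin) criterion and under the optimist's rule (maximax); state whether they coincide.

Row minima: I=-150, II=-450, III=-475, IV=-475, V=-100
Best worst-case = -100 → V.
Row maxima: I=350, II=125, III=225, IV=250, V=300
Best best-case = 350 → I.

maximin → V; maximax → I (disagree)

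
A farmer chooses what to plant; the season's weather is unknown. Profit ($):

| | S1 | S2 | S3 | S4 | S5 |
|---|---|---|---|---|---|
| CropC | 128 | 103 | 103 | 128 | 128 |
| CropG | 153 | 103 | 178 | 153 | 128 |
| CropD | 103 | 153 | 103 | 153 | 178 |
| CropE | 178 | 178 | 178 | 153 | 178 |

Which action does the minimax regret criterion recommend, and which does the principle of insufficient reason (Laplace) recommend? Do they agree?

minimax regret → CropE; laplace → CropE (agree)

Column bests: S1=178, S2=178, S3=178, S4=153, S5=178.
CropC regrets: 50, 75, 75, 25, 50 → max 75
CropG regrets: 25, 75, 0, 0, 50 → max 75
CropD regrets: 75, 25, 75, 0, 0 → max 75
CropE regrets: 0, 0, 0, 0, 0 → max 0
Smallest max regret = 0 → CropE.
Row averages: CropC=118, CropG=143, CropD=138, CropE=173
Highest average = 173 → CropE.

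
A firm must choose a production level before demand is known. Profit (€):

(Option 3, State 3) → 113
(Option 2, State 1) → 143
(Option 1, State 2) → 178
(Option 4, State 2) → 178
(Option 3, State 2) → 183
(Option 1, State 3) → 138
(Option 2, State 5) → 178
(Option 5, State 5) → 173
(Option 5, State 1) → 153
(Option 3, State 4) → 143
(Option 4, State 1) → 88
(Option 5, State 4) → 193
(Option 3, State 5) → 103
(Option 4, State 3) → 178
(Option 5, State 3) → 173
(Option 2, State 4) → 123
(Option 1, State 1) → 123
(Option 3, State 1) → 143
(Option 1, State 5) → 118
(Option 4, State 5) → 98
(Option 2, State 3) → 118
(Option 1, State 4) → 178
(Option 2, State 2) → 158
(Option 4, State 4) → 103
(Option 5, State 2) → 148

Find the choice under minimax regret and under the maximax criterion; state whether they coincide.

Column bests: State 1=153, State 2=183, State 3=178, State 4=193, State 5=178.
Option 1 regrets: 30, 5, 40, 15, 60 → max 60
Option 2 regrets: 10, 25, 60, 70, 0 → max 70
Option 3 regrets: 10, 0, 65, 50, 75 → max 75
Option 4 regrets: 65, 5, 0, 90, 80 → max 90
Option 5 regrets: 0, 35, 5, 0, 5 → max 35
Smallest max regret = 35 → Option 5.
Row maxima: Option 1=178, Option 2=178, Option 3=183, Option 4=178, Option 5=193
Best best-case = 193 → Option 5.

minimax regret → Option 5; maximax → Option 5 (agree)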